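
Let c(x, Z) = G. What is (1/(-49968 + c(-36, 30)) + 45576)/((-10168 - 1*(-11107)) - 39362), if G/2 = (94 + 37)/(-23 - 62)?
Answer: -193585974107/163203306266 ≈ -1.1862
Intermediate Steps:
G = -262/85 (G = 2*((94 + 37)/(-23 - 62)) = 2*(131/(-85)) = 2*(131*(-1/85)) = 2*(-131/85) = -262/85 ≈ -3.0824)
c(x, Z) = -262/85
(1/(-49968 + c(-36, 30)) + 45576)/((-10168 - 1*(-11107)) - 39362) = (1/(-49968 - 262/85) + 45576)/((-10168 - 1*(-11107)) - 39362) = (1/(-4247542/85) + 45576)/((-10168 + 11107) - 39362) = (-85/4247542 + 45576)/(939 - 39362) = (193585974107/4247542)/(-38423) = (193585974107/4247542)*(-1/38423) = -193585974107/163203306266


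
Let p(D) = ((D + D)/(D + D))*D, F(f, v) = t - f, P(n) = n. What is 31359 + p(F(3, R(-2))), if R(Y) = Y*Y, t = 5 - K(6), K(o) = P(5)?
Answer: 31356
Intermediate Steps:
K(o) = 5
t = 0 (t = 5 - 1*5 = 5 - 5 = 0)
R(Y) = Y²
F(f, v) = -f (F(f, v) = 0 - f = -f)
p(D) = D (p(D) = ((2*D)/((2*D)))*D = ((2*D)*(1/(2*D)))*D = 1*D = D)
31359 + p(F(3, R(-2))) = 31359 - 1*3 = 31359 - 3 = 31356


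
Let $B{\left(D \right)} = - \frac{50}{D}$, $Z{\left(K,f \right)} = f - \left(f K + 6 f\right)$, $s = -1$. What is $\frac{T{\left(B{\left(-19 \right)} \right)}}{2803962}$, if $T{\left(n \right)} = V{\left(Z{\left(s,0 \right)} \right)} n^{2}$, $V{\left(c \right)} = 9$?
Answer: $\frac{3750}{168705047} \approx 2.2228 \cdot 10^{-5}$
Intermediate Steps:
$Z{\left(K,f \right)} = - 5 f - K f$ ($Z{\left(K,f \right)} = f - \left(K f + 6 f\right) = f - \left(6 f + K f\right) = - 5 f - K f$)
$T{\left(n \right)} = 9 n^{2}$
$\frac{T{\left(B{\left(-19 \right)} \right)}}{2803962} = \frac{9 \left(- \frac{50}{-19}\right)^{2}}{2803962} = 9 \left(\left(-50\right) \left(- \frac{1}{19}\right)\right)^{2} \cdot \frac{1}{2803962} = 9 \left(\frac{50}{19}\right)^{2} \cdot \frac{1}{2803962} = 9 \cdot \frac{2500}{361} \cdot \frac{1}{2803962} = \frac{22500}{361} \cdot \frac{1}{2803962} = \frac{3750}{168705047}$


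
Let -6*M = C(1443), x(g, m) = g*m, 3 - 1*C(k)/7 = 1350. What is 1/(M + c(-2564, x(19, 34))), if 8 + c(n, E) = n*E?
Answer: -2/3309561 ≈ -6.0431e-7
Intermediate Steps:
C(k) = -9429 (C(k) = 21 - 7*1350 = 21 - 9450 = -9429)
c(n, E) = -8 + E*n (c(n, E) = -8 + n*E = -8 + E*n)
M = 3143/2 (M = -⅙*(-9429) = 3143/2 ≈ 1571.5)
1/(M + c(-2564, x(19, 34))) = 1/(3143/2 + (-8 + (19*34)*(-2564))) = 1/(3143/2 + (-8 + 646*(-2564))) = 1/(3143/2 + (-8 - 1656344)) = 1/(3143/2 - 1656352) = 1/(-3309561/2) = -2/3309561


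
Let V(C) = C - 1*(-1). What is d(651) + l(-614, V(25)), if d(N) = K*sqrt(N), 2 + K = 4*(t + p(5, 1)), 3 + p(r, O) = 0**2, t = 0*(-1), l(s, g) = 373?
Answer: 373 - 14*sqrt(651) ≈ 15.794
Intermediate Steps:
V(C) = 1 + C (V(C) = C + 1 = 1 + C)
t = 0
p(r, O) = -3 (p(r, O) = -3 + 0**2 = -3 + 0 = -3)
K = -14 (K = -2 + 4*(0 - 3) = -2 + 4*(-3) = -2 - 12 = -14)
d(N) = -14*sqrt(N)
d(651) + l(-614, V(25)) = -14*sqrt(651) + 373 = 373 - 14*sqrt(651)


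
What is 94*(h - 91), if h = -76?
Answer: -15698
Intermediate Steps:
94*(h - 91) = 94*(-76 - 91) = 94*(-167) = -15698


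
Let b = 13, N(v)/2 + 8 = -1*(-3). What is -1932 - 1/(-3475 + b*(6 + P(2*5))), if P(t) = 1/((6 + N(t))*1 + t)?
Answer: -39352902/20369 ≈ -1932.0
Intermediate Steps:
N(v) = -10 (N(v) = -16 + 2*(-1*(-3)) = -16 + 2*3 = -16 + 6 = -10)
P(t) = 1/(-4 + t) (P(t) = 1/((6 - 10)*1 + t) = 1/(-4*1 + t) = 1/(-4 + t))
-1932 - 1/(-3475 + b*(6 + P(2*5))) = -1932 - 1/(-3475 + 13*(6 + 1/(-4 + 2*5))) = -1932 - 1/(-3475 + 13*(6 + 1/(-4 + 10))) = -1932 - 1/(-3475 + 13*(6 + 1/6)) = -1932 - 1/(-3475 + 13*(37/6)) = -1932 - 1/(-3475 + 481/6) = -1932 - 1/(-20369/6) = -1932 - 1*(-6/20369) = -1932 + 6/20369 = -39352902/20369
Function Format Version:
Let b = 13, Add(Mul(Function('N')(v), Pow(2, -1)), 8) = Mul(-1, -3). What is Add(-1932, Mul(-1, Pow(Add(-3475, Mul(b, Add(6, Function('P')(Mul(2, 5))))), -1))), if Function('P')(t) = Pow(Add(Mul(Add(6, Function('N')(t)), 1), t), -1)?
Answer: Rational(-39352902, 20369) ≈ -1932.0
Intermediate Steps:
Function('N')(v) = -10 (Function('N')(v) = Add(-16, Mul(2, Mul(-1, -3))) = Add(-16, Mul(2, 3)) = Add(-16, 6) = -10)
Function('P')(t) = Pow(Add(-4, t), -1) (Function('P')(t) = Pow(Add(Mul(Add(6, -10), 1), t), -1) = Pow(Add(Mul(-4, 1), t), -1) = Pow(Add(-4, t), -1))
Add(-1932, Mul(-1, Pow(Add(-3475, Mul(b, Add(6, Function('P')(Mul(2, 5))))), -1))) = Add(-1932, Mul(-1, Pow(Add(-3475, Mul(13, Add(6, Pow(Add(-4, Mul(2, 5)), -1)))), -1))) = Add(-1932, Mul(-1, Pow(Add(-3475, Mul(13, Add(6, Pow(Add(-4, 10), -1)))), -1))) = Add(-1932, Mul(-1, Pow(Add(-3475, Mul(13, Add(6, Pow(6, -1)))), -1))) = Add(-1932, Mul(-1, Pow(Add(-3475, Mul(13, Add(6, Rational(1, 6)))), -1))) = Add(-1932, Mul(-1, Pow(Add(-3475, Mul(13, Rational(37, 6))), -1))) = Add(-1932, Mul(-1, Pow(Add(-3475, Rational(481, 6)), -1))) = Add(-1932, Mul(-1, Pow(Rational(-20369, 6), -1))) = Add(-1932, Mul(-1, Rational(-6, 20369))) = Add(-1932, Rational(6, 20369)) = Rational(-39352902, 20369)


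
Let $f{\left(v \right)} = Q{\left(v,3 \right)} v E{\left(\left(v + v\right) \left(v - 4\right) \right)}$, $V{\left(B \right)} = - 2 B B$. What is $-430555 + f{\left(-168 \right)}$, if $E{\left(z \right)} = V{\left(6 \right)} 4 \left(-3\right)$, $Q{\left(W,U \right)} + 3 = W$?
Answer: $24390437$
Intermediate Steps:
$V{\left(B \right)} = - 2 B^{2}$
$Q{\left(W,U \right)} = -3 + W$
$E{\left(z \right)} = 864$ ($E{\left(z \right)} = - 2 \cdot 6^{2} \cdot 4 \left(-3\right) = \left(-2\right) 36 \cdot 4 \left(-3\right) = \left(-72\right) 4 \left(-3\right) = \left(-288\right) \left(-3\right) = 864$)
$f{\left(v \right)} = 864 v \left(-3 + v\right)$ ($f{\left(v \right)} = \left(-3 + v\right) v 864 = v \left(-3 + v\right) 864 = 864 v \left(-3 + v\right)$)
$-430555 + f{\left(-168 \right)} = -430555 + 864 \left(-168\right) \left(-3 - 168\right) = -430555 + 864 \left(-168\right) \left(-171\right) = -430555 + 24820992 = 24390437$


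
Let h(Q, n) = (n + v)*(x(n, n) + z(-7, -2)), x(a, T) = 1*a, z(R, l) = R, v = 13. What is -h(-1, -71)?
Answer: -4524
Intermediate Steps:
x(a, T) = a
h(Q, n) = (-7 + n)*(13 + n) (h(Q, n) = (n + 13)*(n - 7) = (13 + n)*(-7 + n) = (-7 + n)*(13 + n))
-h(-1, -71) = -(-91 + (-71)² + 6*(-71)) = -(-91 + 5041 - 426) = -1*4524 = -4524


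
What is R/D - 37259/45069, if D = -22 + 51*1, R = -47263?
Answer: -2131176658/1307001 ≈ -1630.6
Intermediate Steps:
D = 29 (D = -22 + 51 = 29)
R/D - 37259/45069 = -47263/29 - 37259/45069 = -2131176658/1307001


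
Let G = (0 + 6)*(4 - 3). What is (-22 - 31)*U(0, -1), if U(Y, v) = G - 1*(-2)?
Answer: -424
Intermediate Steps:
G = 6 (G = 6*1 = 6)
U(Y, v) = 8 (U(Y, v) = 6 - 1*(-2) = 6 + 2 = 8)
(-22 - 31)*U(0, -1) = (-22 - 31)*8 = -53*8 = -424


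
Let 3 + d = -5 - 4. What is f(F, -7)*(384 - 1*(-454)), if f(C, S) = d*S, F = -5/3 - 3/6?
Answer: 70392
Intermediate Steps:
d = -12 (d = -3 + (-5 - 4) = -3 - 9 = -12)
F = -13/6 (F = -5*1/3 - 3*1/6 = -5/3 - 1/2 = -13/6 ≈ -2.1667)
f(C, S) = -12*S
f(F, -7)*(384 - 1*(-454)) = (-12*(-7))*(384 - 1*(-454)) = 84*(384 + 454) = 84*838 = 70392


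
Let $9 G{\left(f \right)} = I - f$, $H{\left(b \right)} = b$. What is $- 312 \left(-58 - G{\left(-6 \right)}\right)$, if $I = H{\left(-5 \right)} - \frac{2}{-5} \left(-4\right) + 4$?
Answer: $18720$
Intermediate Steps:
$I = 12$ ($I = - 5 - \frac{2}{-5} \left(-4\right) + 4 = - 5 \left(-2\right) \left(- \frac{1}{5}\right) \left(-4\right) + 4 = - 5 \cdot \frac{2}{5} \left(-4\right) + 4 = \left(-5\right) \left(- \frac{8}{5}\right) + 4 = 8 + 4 = 12$)
$G{\left(f \right)} = \frac{4}{3} - \frac{f}{9}$ ($G{\left(f \right)} = \frac{12 - f}{9} = \frac{4}{3} - \frac{f}{9}$)
$- 312 \left(-58 - G{\left(-6 \right)}\right) = - 312 \left(-58 - \left(\frac{4}{3} - - \frac{2}{3}\right)\right) = - 312 \left(-58 - \left(\frac{4}{3} + \frac{2}{3}\right)\right) = - 312 \left(-58 - 2\right) = \left(-312\right) \left(-60\right) = 18720$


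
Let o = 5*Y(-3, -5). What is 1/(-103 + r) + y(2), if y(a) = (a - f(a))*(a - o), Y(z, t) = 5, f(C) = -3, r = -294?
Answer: -45656/397 ≈ -115.00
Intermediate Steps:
o = 25 (o = 5*5 = 25)
y(a) = (-25 + a)*(3 + a) (y(a) = (a - 1*(-3))*(a - 1*25) = (a + 3)*(a - 25) = (3 + a)*(-25 + a) = (-25 + a)*(3 + a))
1/(-103 + r) + y(2) = 1/(-103 - 294) + (-75 + 2² - 22*2) = 1/(-397) + (-75 + 4 - 44) = -1/397 - 115 = -45656/397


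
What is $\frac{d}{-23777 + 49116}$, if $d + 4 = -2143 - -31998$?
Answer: $\frac{29851}{25339} \approx 1.1781$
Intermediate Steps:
$d = 29851$ ($d = -4 - -29855 = -4 + \left(-2143 + 31998\right) = -4 + 29855 = 29851$)
$\frac{d}{-23777 + 49116} = \frac{29851}{-23777 + 49116} = \frac{29851}{25339}$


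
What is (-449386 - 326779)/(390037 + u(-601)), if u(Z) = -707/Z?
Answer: -466475165/234412944 ≈ -1.9900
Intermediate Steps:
(-449386 - 326779)/(390037 + u(-601)) = (-449386 - 326779)/(390037 - 707/(-601)) = -776165/(390037 - 707*(-1/601)) = -776165/(390037 + 707/601) = -776165/234412944/601 = -776165*601/234412944 = -466475165/234412944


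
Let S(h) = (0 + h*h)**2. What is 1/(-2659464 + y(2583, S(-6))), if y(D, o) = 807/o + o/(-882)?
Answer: -21168/56295551875 ≈ -3.7602e-7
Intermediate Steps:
S(h) = h**4 (S(h) = (0 + h**2)**2 = (h**2)**2 = h**4)
y(D, o) = 807/o - o/882 (y(D, o) = 807/o + o*(-1/882) = 807/o - o/882)
1/(-2659464 + y(2583, S(-6))) = 1/(-2659464 + (807/((-6)**4) - 1/882*(-6)**4)) = 1/(-2659464 + (807/1296 - 1/882*1296)) = 1/(-2659464 + (807*(1/1296) - 72/49)) = 1/(-2659464 + (269/432 - 72/49)) = 1/(-2659464 - 17923/21168) = 1/(-56295551875/21168) = -21168/56295551875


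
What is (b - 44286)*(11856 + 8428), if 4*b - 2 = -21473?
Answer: -1007176665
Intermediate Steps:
b = -21471/4 (b = 1/2 + (1/4)*(-21473) = 1/2 - 21473/4 = -21471/4 ≈ -5367.8)
(b - 44286)*(11856 + 8428) = (-21471/4 - 44286)*(11856 + 8428) = -198615/4*20284 = -1007176665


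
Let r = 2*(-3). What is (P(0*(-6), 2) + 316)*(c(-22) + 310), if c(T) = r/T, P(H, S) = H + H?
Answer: 1078508/11 ≈ 98046.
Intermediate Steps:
P(H, S) = 2*H
r = -6
c(T) = -6/T
(P(0*(-6), 2) + 316)*(c(-22) + 310) = (2*(0*(-6)) + 316)*(-6/(-22) + 310) = (2*0 + 316)*(-6*(-1/22) + 310) = (0 + 316)*(3/11 + 310) = 316*(3413/11) = 1078508/11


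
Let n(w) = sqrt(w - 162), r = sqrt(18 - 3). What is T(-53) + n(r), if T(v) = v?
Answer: -53 + I*sqrt(162 - sqrt(15)) ≈ -53.0 + 12.575*I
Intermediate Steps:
r = sqrt(15) ≈ 3.8730
n(w) = sqrt(-162 + w)
T(-53) + n(r) = -53 + sqrt(-162 + sqrt(15))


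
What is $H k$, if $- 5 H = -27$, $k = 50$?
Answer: $270$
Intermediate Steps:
$H = \frac{27}{5}$ ($H = \left(- \frac{1}{5}\right) \left(-27\right) = \frac{27}{5} \approx 5.4$)
$H k = \frac{27}{5} \cdot 50 = 270$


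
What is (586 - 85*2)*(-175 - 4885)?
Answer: -2104960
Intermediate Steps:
(586 - 85*2)*(-175 - 4885) = (586 - 170)*(-5060) = 416*(-5060) = -2104960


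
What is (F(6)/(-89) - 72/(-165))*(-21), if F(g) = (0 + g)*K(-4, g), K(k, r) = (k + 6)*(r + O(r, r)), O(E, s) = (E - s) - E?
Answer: -504/55 ≈ -9.1636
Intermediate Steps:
O(E, s) = -s
K(k, r) = 0 (K(k, r) = (k + 6)*(r - r) = (6 + k)*0 = 0)
F(g) = 0 (F(g) = (0 + g)*0 = g*0 = 0)
(F(6)/(-89) - 72/(-165))*(-21) = (0/(-89) - 72/(-165))*(-21) = (0*(-1/89) - 72*(-1/165))*(-21) = (0 + 24/55)*(-21) = (24/55)*(-21) = -504/55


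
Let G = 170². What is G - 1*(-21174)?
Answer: 50074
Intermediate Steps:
G = 28900
G - 1*(-21174) = 28900 - 1*(-21174) = 28900 + 21174 = 50074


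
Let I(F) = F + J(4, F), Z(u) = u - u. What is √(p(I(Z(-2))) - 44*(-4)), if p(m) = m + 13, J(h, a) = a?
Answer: 3*√21 ≈ 13.748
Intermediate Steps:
Z(u) = 0
I(F) = 2*F (I(F) = F + F = 2*F)
p(m) = 13 + m
√(p(I(Z(-2))) - 44*(-4)) = √((13 + 2*0) - 44*(-4)) = √((13 + 0) + 176) = √(13 + 176) = √189 = 3*√21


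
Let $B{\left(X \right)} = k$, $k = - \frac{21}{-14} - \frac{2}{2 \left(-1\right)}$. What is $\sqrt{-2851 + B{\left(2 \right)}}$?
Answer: $\frac{3 i \sqrt{1266}}{2} \approx 53.371 i$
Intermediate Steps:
$k = \frac{5}{2}$ ($k = \left(-21\right) \left(- \frac{1}{14}\right) - \frac{2}{-2} = \frac{3}{2} - -1 = \frac{3}{2} + 1 = \frac{5}{2} \approx 2.5$)
$B{\left(X \right)} = \frac{5}{2}$
$\sqrt{-2851 + B{\left(2 \right)}} = \sqrt{-2851 + \frac{5}{2}} = \sqrt{- \frac{5697}{2}} = \frac{3 i \sqrt{1266}}{2}$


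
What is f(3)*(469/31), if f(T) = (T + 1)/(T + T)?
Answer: 938/93 ≈ 10.086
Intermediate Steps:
f(T) = (1 + T)/(2*T) (f(T) = (1 + T)/((2*T)) = (1 + T)*(1/(2*T)) = (1 + T)/(2*T))
f(3)*(469/31) = ((1/2)*(1 + 3)/3)*(469/31) = ((1/2)*(1/3)*4)*(469*(1/31)) = (2/3)*(469/31) = 938/93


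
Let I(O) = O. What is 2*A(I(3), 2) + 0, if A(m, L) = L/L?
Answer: 2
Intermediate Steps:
A(m, L) = 1
2*A(I(3), 2) + 0 = 2*1 + 0 = 2 + 0 = 2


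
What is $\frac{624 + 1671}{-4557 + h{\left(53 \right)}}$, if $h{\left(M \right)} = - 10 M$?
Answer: $- \frac{2295}{5087} \approx -0.45115$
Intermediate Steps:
$\frac{624 + 1671}{-4557 + h{\left(53 \right)}} = \frac{624 + 1671}{-4557 - 530} = \frac{2295}{-4557 - 530} = \frac{2295}{-5087} = 2295 \left(- \frac{1}{5087}\right) = - \frac{2295}{5087}$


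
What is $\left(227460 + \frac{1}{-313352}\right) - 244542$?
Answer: $- \frac{5352678865}{313352} \approx -17082.0$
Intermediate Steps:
$\left(227460 + \frac{1}{-313352}\right) - 244542 = \left(227460 - \frac{1}{313352}\right) - 244542 = \frac{71275045919}{313352} - 244542 = - \frac{5352678865}{313352}$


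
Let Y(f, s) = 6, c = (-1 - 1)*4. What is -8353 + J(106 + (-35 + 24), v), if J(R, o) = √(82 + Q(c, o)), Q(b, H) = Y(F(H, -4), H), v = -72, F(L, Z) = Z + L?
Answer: -8353 + 2*√22 ≈ -8343.6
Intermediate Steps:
F(L, Z) = L + Z
c = -8 (c = -2*4 = -8)
Q(b, H) = 6
J(R, o) = 2*√22 (J(R, o) = √(82 + 6) = √88 = 2*√22)
-8353 + J(106 + (-35 + 24), v) = -8353 + 2*√22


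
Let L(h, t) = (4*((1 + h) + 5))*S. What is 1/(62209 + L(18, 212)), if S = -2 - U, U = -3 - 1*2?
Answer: 1/62497 ≈ 1.6001e-5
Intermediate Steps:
U = -5 (U = -3 - 2 = -5)
S = 3 (S = -2 - 1*(-5) = -2 + 5 = 3)
L(h, t) = 72 + 12*h (L(h, t) = (4*((1 + h) + 5))*3 = (4*(6 + h))*3 = (24 + 4*h)*3 = 72 + 12*h)
1/(62209 + L(18, 212)) = 1/(62209 + (72 + 12*18)) = 1/(62209 + (72 + 216)) = 1/(62209 + 288) = 1/62497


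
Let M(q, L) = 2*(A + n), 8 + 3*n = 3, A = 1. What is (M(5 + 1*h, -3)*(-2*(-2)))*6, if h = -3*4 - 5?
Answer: -32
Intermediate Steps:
n = -5/3 (n = -8/3 + (⅓)*3 = -8/3 + 1 = -5/3 ≈ -1.6667)
h = -17 (h = -12 - 5 = -17)
M(q, L) = -4/3 (M(q, L) = 2*(1 - 5/3) = 2*(-⅔) = -4/3)
(M(5 + 1*h, -3)*(-2*(-2)))*6 = -(-8)*(-2)/3*6 = -4/3*4*6 = -16/3*6 = -32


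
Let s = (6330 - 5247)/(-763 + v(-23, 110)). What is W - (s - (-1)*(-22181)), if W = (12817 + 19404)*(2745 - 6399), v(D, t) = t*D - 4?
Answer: -129366974586/1099 ≈ -1.1771e+8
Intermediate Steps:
v(D, t) = -4 + D*t (v(D, t) = D*t - 4 = -4 + D*t)
s = -361/1099 (s = (6330 - 5247)/(-763 + (-4 - 23*110)) = 1083/(-763 + (-4 - 2530)) = 1083/(-763 - 2534) = 1083/(-3297) = 1083*(-1/3297) = -361/1099 ≈ -0.32848)
W = -117735534 (W = 32221*(-3654) = -117735534)
W - (s - (-1)*(-22181)) = -117735534 - (-361/1099 - (-1)*(-22181)) = -117735534 - (-361/1099 - 1*22181) = -117735534 - (-361/1099 - 22181) = -117735534 - 1*(-24377280/1099) = -117735534 + 24377280/1099 = -129366974586/1099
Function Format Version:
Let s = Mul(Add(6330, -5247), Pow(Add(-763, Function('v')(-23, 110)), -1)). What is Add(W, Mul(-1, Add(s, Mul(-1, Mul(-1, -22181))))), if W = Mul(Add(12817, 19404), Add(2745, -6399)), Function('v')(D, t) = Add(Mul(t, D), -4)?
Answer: Rational(-129366974586, 1099) ≈ -1.1771e+8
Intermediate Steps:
Function('v')(D, t) = Add(-4, Mul(D, t)) (Function('v')(D, t) = Add(Mul(D, t), -4) = Add(-4, Mul(D, t)))
s = Rational(-361, 1099) (s = Mul(Add(6330, -5247), Pow(Add(-763, Add(-4, Mul(-23, 110))), -1)) = Mul(1083, Pow(Add(-763, Add(-4, -2530)), -1)) = Mul(1083, Pow(Add(-763, -2534), -1)) = Mul(1083, Pow(-3297, -1)) = Mul(1083, Rational(-1, 3297)) = Rational(-361, 1099) ≈ -0.32848)
W = -117735534 (W = Mul(32221, -3654) = -117735534)
Add(W, Mul(-1, Add(s, Mul(-1, Mul(-1, -22181))))) = Add(-117735534, Mul(-1, Add(Rational(-361, 1099), Mul(-1, Mul(-1, -22181))))) = Add(-117735534, Mul(-1, Add(Rational(-361, 1099), Mul(-1, 22181)))) = Add(-117735534, Mul(-1, Add(Rational(-361, 1099), -22181))) = Add(-117735534, Mul(-1, Rational(-24377280, 1099))) = Add(-117735534, Rational(24377280, 1099)) = Rational(-129366974586, 1099)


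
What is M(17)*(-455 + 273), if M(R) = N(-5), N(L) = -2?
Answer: 364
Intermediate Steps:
M(R) = -2
M(17)*(-455 + 273) = -2*(-455 + 273) = -2*(-182) = 364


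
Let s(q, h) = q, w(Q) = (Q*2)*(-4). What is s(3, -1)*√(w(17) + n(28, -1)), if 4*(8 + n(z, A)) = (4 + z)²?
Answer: 12*√7 ≈ 31.749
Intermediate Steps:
n(z, A) = -8 + (4 + z)²/4
w(Q) = -8*Q (w(Q) = (2*Q)*(-4) = -8*Q)
s(3, -1)*√(w(17) + n(28, -1)) = 3*√(-8*17 + (-8 + (4 + 28)²/4)) = 3*√(-136 + (-8 + (¼)*32²)) = 3*√(-136 + (-8 + (¼)*1024)) = 3*√(-136 + (-8 + 256)) = 3*√(-136 + 248) = 3*√112 = 3*(4*√7) = 12*√7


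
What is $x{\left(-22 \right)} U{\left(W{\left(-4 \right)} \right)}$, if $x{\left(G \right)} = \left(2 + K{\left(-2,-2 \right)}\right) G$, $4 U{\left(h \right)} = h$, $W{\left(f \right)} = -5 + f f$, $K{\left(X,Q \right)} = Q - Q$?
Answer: $-121$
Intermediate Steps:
$K{\left(X,Q \right)} = 0$
$W{\left(f \right)} = -5 + f^{2}$
$U{\left(h \right)} = \frac{h}{4}$
$x{\left(G \right)} = 2 G$ ($x{\left(G \right)} = \left(2 + 0\right) G = 2 G$)
$x{\left(-22 \right)} U{\left(W{\left(-4 \right)} \right)} = 2 \left(-22\right) \frac{-5 + \left(-4\right)^{2}}{4} = - 44 \frac{-5 + 16}{4} = - 44 \cdot \frac{1}{4} \cdot 11 = \left(-44\right) \frac{11}{4} = -121$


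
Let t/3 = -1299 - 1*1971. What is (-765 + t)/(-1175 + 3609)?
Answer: -10575/2434 ≈ -4.3447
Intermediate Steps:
t = -9810 (t = 3*(-1299 - 1*1971) = 3*(-1299 - 1971) = 3*(-3270) = -9810)
(-765 + t)/(-1175 + 3609) = (-765 - 9810)/(-1175 + 3609) = -10575/2434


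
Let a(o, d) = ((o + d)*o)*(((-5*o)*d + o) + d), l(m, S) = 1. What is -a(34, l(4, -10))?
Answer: 160650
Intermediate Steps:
a(o, d) = o*(d + o)*(d + o - 5*d*o) (a(o, d) = ((d + o)*o)*((-5*d*o + o) + d) = (o*(d + o))*((o - 5*d*o) + d) = (o*(d + o))*(d + o - 5*d*o) = o*(d + o)*(d + o - 5*d*o))
-a(34, l(4, -10)) = -34*(1² + 34² - 5*1*34² - 5*34*1² + 2*1*34) = -34*(1 + 1156 - 5*1*1156 - 5*34*1 + 68) = -34*(1 + 1156 - 5780 - 170 + 68) = -34*(-4725) = -1*(-160650) = 160650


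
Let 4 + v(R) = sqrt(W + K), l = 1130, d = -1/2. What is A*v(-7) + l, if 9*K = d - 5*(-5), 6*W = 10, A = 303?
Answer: -82 + 101*sqrt(158)/2 ≈ 552.78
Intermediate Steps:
d = -1/2 (d = -1*1/2 = -1/2 ≈ -0.50000)
W = 5/3 (W = (1/6)*10 = 5/3 ≈ 1.6667)
K = 49/18 (K = (-1/2 - 5*(-5))/9 = (-1/2 + 25)/9 = (1/9)*(49/2) = 49/18 ≈ 2.7222)
v(R) = -4 + sqrt(158)/6 (v(R) = -4 + sqrt(5/3 + 49/18) = -4 + sqrt(79/18) = -4 + sqrt(158)/6)
A*v(-7) + l = 303*(-4 + sqrt(158)/6) + 1130 = (-1212 + 101*sqrt(158)/2) + 1130 = -82 + 101*sqrt(158)/2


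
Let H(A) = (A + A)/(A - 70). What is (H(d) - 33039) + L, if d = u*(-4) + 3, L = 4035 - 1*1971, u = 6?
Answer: -402669/13 ≈ -30975.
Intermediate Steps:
L = 2064 (L = 4035 - 1971 = 2064)
d = -21 (d = 6*(-4) + 3 = -24 + 3 = -21)
H(A) = 2*A/(-70 + A) (H(A) = (2*A)/(-70 + A) = 2*A/(-70 + A))
(H(d) - 33039) + L = (2*(-21)/(-70 - 21) - 33039) + 2064 = (2*(-21)/(-91) - 33039) + 2064 = (2*(-21)*(-1/91) - 33039) + 2064 = (6/13 - 33039) + 2064 = -429501/13 + 2064 = -402669/13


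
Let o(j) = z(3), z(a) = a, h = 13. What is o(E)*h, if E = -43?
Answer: 39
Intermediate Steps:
o(j) = 3
o(E)*h = 3*13 = 39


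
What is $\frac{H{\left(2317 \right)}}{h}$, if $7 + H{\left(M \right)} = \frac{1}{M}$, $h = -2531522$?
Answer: $\frac{8109}{2932768237} \approx 2.765 \cdot 10^{-6}$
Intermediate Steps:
$H{\left(M \right)} = -7 + \frac{1}{M}$
$\frac{H{\left(2317 \right)}}{h} = \frac{-7 + \frac{1}{2317}}{-2531522} = \left(-7 + \frac{1}{2317}\right) \left(- \frac{1}{2531522}\right) = \left(- \frac{16218}{2317}\right) \left(- \frac{1}{2531522}\right) = \frac{8109}{2932768237}$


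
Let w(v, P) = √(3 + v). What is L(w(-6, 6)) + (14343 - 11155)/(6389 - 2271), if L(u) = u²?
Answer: -4583/2059 ≈ -2.2258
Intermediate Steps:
L(w(-6, 6)) + (14343 - 11155)/(6389 - 2271) = (√(3 - 6))² + (14343 - 11155)/(6389 - 2271) = (√(-3))² + 3188/4118 = (I*√3)² + 3188*(1/4118) = -3 + 1594/2059 = -4583/2059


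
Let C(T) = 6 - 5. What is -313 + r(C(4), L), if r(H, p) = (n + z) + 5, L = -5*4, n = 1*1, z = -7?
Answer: -314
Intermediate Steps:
C(T) = 1
n = 1
L = -20
r(H, p) = -1 (r(H, p) = (1 - 7) + 5 = -6 + 5 = -1)
-313 + r(C(4), L) = -313 - 1 = -314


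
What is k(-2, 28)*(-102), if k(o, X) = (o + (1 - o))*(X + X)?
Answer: -5712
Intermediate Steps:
k(o, X) = 2*X (k(o, X) = 1*(2*X) = 2*X)
k(-2, 28)*(-102) = (2*28)*(-102) = 56*(-102) = -5712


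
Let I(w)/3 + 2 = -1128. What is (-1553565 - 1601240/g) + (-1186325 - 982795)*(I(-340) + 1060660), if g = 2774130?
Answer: -636204286836578669/277413 ≈ -2.2933e+12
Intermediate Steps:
I(w) = -3390 (I(w) = -6 + 3*(-1128) = -6 - 3384 = -3390)
(-1553565 - 1601240/g) + (-1186325 - 982795)*(I(-340) + 1060660) = (-1553565 - 1601240/2774130) + (-1186325 - 982795)*(-3390 + 1060660) = (-1553565 - 1601240*1/2774130) - 2169120*1057270 = (-1553565 - 160124/277413) - 2293345502400 = -430979287469/277413 - 2293345502400 = -636204286836578669/277413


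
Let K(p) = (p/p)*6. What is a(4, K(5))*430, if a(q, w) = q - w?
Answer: -860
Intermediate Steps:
K(p) = 6 (K(p) = 1*6 = 6)
a(4, K(5))*430 = (4 - 1*6)*430 = (4 - 6)*430 = -2*430 = -860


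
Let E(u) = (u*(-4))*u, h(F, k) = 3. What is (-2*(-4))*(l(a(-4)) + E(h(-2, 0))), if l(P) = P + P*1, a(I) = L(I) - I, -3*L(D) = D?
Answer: -608/3 ≈ -202.67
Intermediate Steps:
L(D) = -D/3
E(u) = -4*u² (E(u) = (-4*u)*u = -4*u²)
a(I) = -4*I/3 (a(I) = -I/3 - I = -4*I/3)
l(P) = 2*P (l(P) = P + P = 2*P)
(-2*(-4))*(l(a(-4)) + E(h(-2, 0))) = (-2*(-4))*(2*(-4/3*(-4)) - 4*3²) = 8*(2*(16/3) - 4*9) = 8*(32/3 - 36) = 8*(-76/3) = -608/3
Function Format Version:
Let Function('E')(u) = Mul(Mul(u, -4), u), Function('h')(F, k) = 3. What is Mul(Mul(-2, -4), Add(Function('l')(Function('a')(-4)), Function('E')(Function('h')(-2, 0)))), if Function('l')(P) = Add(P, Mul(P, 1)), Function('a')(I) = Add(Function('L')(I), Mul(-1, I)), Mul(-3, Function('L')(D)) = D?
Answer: Rational(-608, 3) ≈ -202.67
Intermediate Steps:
Function('L')(D) = Mul(Rational(-1, 3), D)
Function('E')(u) = Mul(-4, Pow(u, 2)) (Function('E')(u) = Mul(Mul(-4, u), u) = Mul(-4, Pow(u, 2)))
Function('a')(I) = Mul(Rational(-4, 3), I) (Function('a')(I) = Add(Mul(Rational(-1, 3), I), Mul(-1, I)) = Mul(Rational(-4, 3), I))
Function('l')(P) = Mul(2, P) (Function('l')(P) = Add(P, P) = Mul(2, P))
Mul(Mul(-2, -4), Add(Function('l')(Function('a')(-4)), Function('E')(Function('h')(-2, 0)))) = Mul(Mul(-2, -4), Add(Mul(2, Mul(Rational(-4, 3), -4)), Mul(-4, Pow(3, 2)))) = Mul(8, Add(Mul(2, Rational(16, 3)), Mul(-4, 9))) = Mul(8, Add(Rational(32, 3), -36)) = Mul(8, Rational(-76, 3)) = Rational(-608, 3)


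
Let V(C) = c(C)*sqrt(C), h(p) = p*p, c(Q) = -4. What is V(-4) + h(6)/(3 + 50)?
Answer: 36/53 - 8*I ≈ 0.67924 - 8.0*I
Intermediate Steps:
h(p) = p**2
V(C) = -4*sqrt(C)
V(-4) + h(6)/(3 + 50) = -8*I + 6**2/(3 + 50) = -8*I + 36/53 = 36/53 - 8*I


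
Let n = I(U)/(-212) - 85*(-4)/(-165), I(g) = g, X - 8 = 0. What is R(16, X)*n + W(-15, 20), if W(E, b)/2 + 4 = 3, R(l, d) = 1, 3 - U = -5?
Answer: -7168/1749 ≈ -4.0983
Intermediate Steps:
U = 8 (U = 3 - 1*(-5) = 3 + 5 = 8)
X = 8 (X = 8 + 0 = 8)
W(E, b) = -2 (W(E, b) = -8 + 2*3 = -8 + 6 = -2)
n = -3670/1749 (n = 8/(-212) - 85*(-4)/(-165) = 8*(-1/212) + 340*(-1/165) = -2/53 - 68/33 = -3670/1749 ≈ -2.0983)
R(16, X)*n + W(-15, 20) = 1*(-3670/1749) - 2 = -3670/1749 - 2 = -7168/1749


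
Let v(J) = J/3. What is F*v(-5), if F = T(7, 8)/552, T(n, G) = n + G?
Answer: -25/552 ≈ -0.045290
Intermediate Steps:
v(J) = J/3 (v(J) = J*(⅓) = J/3)
T(n, G) = G + n
F = 5/184 (F = (8 + 7)/552 = 15*(1/552) = 5/184 ≈ 0.027174)
F*v(-5) = 5*((⅓)*(-5))/184 = (5/184)*(-5/3) = -25/552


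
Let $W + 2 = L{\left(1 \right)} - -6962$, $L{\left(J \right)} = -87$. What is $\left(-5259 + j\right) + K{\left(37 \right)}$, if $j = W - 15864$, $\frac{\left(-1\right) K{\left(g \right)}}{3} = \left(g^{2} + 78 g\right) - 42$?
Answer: $-26889$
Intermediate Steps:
$W = 6873$ ($W = -2 - -6875 = -2 + \left(-87 + 6962\right) = -2 + 6875 = 6873$)
$K{\left(g \right)} = 126 - 234 g - 3 g^{2}$ ($K{\left(g \right)} = - 3 \left(\left(g^{2} + 78 g\right) - 42\right) = - 3 \left(-42 + g^{2} + 78 g\right) = 126 - 234 g - 3 g^{2}$)
$j = -8991$ ($j = 6873 - 15864 = -8991$)
$\left(-5259 + j\right) + K{\left(37 \right)} = \left(-5259 - 8991\right) - \left(8532 + 4107\right) = -14250 - 12639 = -26889$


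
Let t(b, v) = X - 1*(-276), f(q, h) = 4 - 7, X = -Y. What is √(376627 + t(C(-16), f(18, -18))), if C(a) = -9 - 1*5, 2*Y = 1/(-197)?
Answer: √58508914502/394 ≈ 613.92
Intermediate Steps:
Y = -1/394 (Y = (½)/(-197) = (½)*(-1/197) = -1/394 ≈ -0.0025381)
X = 1/394 (X = -1*(-1/394) = 1/394 ≈ 0.0025381)
f(q, h) = -3
C(a) = -14 (C(a) = -9 - 5 = -14)
t(b, v) = 108745/394 (t(b, v) = 1/394 - 1*(-276) = 1/394 + 276 = 108745/394)
√(376627 + t(C(-16), f(18, -18))) = √(376627 + 108745/394) = √(148499783/394) = √58508914502/394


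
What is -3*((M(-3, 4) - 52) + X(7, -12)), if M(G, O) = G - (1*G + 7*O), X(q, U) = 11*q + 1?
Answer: 6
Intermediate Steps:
X(q, U) = 1 + 11*q
M(G, O) = -7*O (M(G, O) = G - (G + 7*O) = G + (-G - 7*O) = -7*O)
-3*((M(-3, 4) - 52) + X(7, -12)) = -3*((-7*4 - 52) + (1 + 11*7)) = -3*((-28 - 52) + (1 + 77)) = -3*(-80 + 78) = -3*(-2) = 6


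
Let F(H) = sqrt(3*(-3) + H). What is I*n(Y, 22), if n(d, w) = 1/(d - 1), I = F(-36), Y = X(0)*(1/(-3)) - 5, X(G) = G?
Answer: -I*sqrt(5)/2 ≈ -1.118*I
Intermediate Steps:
Y = -5 (Y = 0*(1/(-3)) - 5 = 0*(1*(-1/3)) - 5 = 0*(-1/3) - 5 = 0 - 5 = -5)
F(H) = sqrt(-9 + H)
I = 3*I*sqrt(5) (I = sqrt(-9 - 36) = sqrt(-45) = 3*I*sqrt(5) ≈ 6.7082*I)
n(d, w) = 1/(-1 + d)
I*n(Y, 22) = (3*I*sqrt(5))/(-1 - 5) = (3*I*sqrt(5))/(-6) = (3*I*sqrt(5))*(-1/6) = -I*sqrt(5)/2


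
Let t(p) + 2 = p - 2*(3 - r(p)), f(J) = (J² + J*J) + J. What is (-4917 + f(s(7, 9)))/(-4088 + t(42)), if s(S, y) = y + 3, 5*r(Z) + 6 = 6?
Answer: 4617/4054 ≈ 1.1389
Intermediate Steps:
r(Z) = 0 (r(Z) = -6/5 + (⅕)*6 = -6/5 + 6/5 = 0)
s(S, y) = 3 + y
f(J) = J + 2*J² (f(J) = (J² + J²) + J = 2*J² + J = J + 2*J²)
t(p) = -8 + p (t(p) = -2 + (p - 2*(3 - 1*0)) = -2 + (p - 2*(3 + 0)) = -2 + (p - 2*3) = -2 + (p - 6) = -2 + (-6 + p) = -8 + p)
(-4917 + f(s(7, 9)))/(-4088 + t(42)) = (-4917 + (3 + 9)*(1 + 2*(3 + 9)))/(-4088 + (-8 + 42)) = (-4917 + 12*(1 + 2*12))/(-4088 + 34) = (-4917 + 12*(1 + 24))/(-4054) = (-4917 + 12*25)*(-1/4054) = (-4917 + 300)*(-1/4054) = -4617*(-1/4054) = 4617/4054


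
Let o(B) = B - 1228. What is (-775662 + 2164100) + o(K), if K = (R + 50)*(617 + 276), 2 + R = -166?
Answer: 1281836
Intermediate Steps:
R = -168 (R = -2 - 166 = -168)
K = -105374 (K = (-168 + 50)*(617 + 276) = -118*893 = -105374)
o(B) = -1228 + B
(-775662 + 2164100) + o(K) = (-775662 + 2164100) + (-1228 - 105374) = 1388438 - 106602 = 1281836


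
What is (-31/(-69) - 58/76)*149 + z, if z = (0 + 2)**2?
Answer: -112139/2622 ≈ -42.768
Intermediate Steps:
z = 4 (z = 2**2 = 4)
(-31/(-69) - 58/76)*149 + z = (-31/(-69) - 58/76)*149 + 4 = (-31*(-1/69) - 58*1/76)*149 + 4 = (31/69 - 29/38)*149 + 4 = -823/2622*149 + 4 = -122627/2622 + 4 = -112139/2622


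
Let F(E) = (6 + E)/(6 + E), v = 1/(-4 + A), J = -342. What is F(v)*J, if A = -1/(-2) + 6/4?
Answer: -342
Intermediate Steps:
A = 2 (A = -1*(-½) + 6*(¼) = ½ + 3/2 = 2)
v = -½ (v = 1/(-4 + 2) = 1/(-2) = -½ ≈ -0.50000)
F(E) = 1
F(v)*J = 1*(-342) = -342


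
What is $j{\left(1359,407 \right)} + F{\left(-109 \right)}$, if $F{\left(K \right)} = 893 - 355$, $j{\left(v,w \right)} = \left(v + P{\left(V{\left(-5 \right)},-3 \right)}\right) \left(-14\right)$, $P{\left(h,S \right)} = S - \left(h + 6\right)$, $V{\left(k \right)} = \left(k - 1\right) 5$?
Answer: $-18782$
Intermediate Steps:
$V{\left(k \right)} = -5 + 5 k$ ($V{\left(k \right)} = \left(-1 + k\right) 5 = -5 + 5 k$)
$P{\left(h,S \right)} = -6 + S - h$ ($P{\left(h,S \right)} = S - \left(6 + h\right) = -6 + S - h$)
$j{\left(v,w \right)} = -294 - 14 v$ ($j{\left(v,w \right)} = \left(v - \left(4 - 25\right)\right) \left(-14\right) = \left(v - -21\right) \left(-14\right) = \left(v + 21\right) \left(-14\right) = \left(21 + v\right) \left(-14\right) = -294 - 14 v$)
$F{\left(K \right)} = 538$ ($F{\left(K \right)} = 893 - 355 = 538$)
$j{\left(1359,407 \right)} + F{\left(-109 \right)} = \left(-294 - 19026\right) + 538 = -19320 + 538 = -18782$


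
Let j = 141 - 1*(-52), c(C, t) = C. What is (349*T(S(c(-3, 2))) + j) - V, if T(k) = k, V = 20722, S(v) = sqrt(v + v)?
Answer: -20529 + 349*I*sqrt(6) ≈ -20529.0 + 854.87*I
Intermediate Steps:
j = 193 (j = 141 + 52 = 193)
S(v) = sqrt(2)*sqrt(v) (S(v) = sqrt(2*v) = sqrt(2)*sqrt(v))
(349*T(S(c(-3, 2))) + j) - V = (349*(sqrt(2)*sqrt(-3)) + 193) - 1*20722 = (349*(sqrt(2)*(I*sqrt(3))) + 193) - 20722 = (349*(I*sqrt(6)) + 193) - 20722 = (349*I*sqrt(6) + 193) - 20722 = (193 + 349*I*sqrt(6)) - 20722 = -20529 + 349*I*sqrt(6)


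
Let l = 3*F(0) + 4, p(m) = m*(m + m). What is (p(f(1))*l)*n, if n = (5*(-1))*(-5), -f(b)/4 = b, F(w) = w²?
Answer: 3200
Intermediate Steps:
f(b) = -4*b
p(m) = 2*m² (p(m) = m*(2*m) = 2*m²)
l = 4 (l = 3*0² + 4 = 3*0 + 4 = 0 + 4 = 4)
n = 25 (n = -5*(-5) = 25)
(p(f(1))*l)*n = ((2*(-4*1)²)*4)*25 = ((2*(-4)²)*4)*25 = ((2*16)*4)*25 = (32*4)*25 = 128*25 = 3200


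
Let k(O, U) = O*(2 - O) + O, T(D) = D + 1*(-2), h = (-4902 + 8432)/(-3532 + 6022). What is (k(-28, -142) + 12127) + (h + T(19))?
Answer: 2808077/249 ≈ 11277.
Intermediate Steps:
h = 353/249 (h = 3530/2490 = 3530*(1/2490) = 353/249 ≈ 1.4177)
T(D) = -2 + D (T(D) = D - 2 = -2 + D)
k(O, U) = O + O*(2 - O)
(k(-28, -142) + 12127) + (h + T(19)) = (-28*(3 - 1*(-28)) + 12127) + (353/249 + (-2 + 19)) = (-28*(3 + 28) + 12127) + (353/249 + 17) = (-28*31 + 12127) + 4586/249 = (-868 + 12127) + 4586/249 = 11259 + 4586/249 = 2808077/249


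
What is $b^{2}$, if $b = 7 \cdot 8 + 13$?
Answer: $4761$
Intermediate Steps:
$b = 69$ ($b = 56 + 13 = 69$)
$b^{2} = 69^{2} = 4761$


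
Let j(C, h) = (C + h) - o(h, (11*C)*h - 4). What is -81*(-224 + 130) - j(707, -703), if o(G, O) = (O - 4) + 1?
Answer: -5459628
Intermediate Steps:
o(G, O) = -3 + O (o(G, O) = (-4 + O) + 1 = -3 + O)
j(C, h) = 7 + C + h - 11*C*h (j(C, h) = (C + h) - (-3 + ((11*C)*h - 4)) = (C + h) - (-3 + (11*C*h - 4)) = (C + h) - (-3 + (-4 + 11*C*h)) = (C + h) - (-7 + 11*C*h) = (C + h) + (7 - 11*C*h) = 7 + C + h - 11*C*h)
-81*(-224 + 130) - j(707, -703) = -81*(-224 + 130) - (7 + 707 - 703 - 11*707*(-703)) = -81*(-94) - (7 + 707 - 703 + 5467231) = 7614 - 1*5467242 = 7614 - 5467242 = -5459628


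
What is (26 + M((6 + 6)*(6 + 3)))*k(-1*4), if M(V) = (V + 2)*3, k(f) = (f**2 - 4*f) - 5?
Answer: 9612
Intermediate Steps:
k(f) = -5 + f**2 - 4*f
M(V) = 6 + 3*V (M(V) = (2 + V)*3 = 6 + 3*V)
(26 + M((6 + 6)*(6 + 3)))*k(-1*4) = (26 + (6 + 3*((6 + 6)*(6 + 3))))*(-5 + (-1*4)**2 - (-4)*4) = (26 + (6 + 3*(12*9)))*(-5 + (-4)**2 - 4*(-4)) = (26 + (6 + 3*108))*(-5 + 16 + 16) = (26 + (6 + 324))*27 = (26 + 330)*27 = 356*27 = 9612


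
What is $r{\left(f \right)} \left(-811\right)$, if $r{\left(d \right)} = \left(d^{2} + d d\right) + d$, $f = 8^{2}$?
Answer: $-6695616$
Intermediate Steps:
$f = 64$
$r{\left(d \right)} = d + 2 d^{2}$ ($r{\left(d \right)} = \left(d^{2} + d^{2}\right) + d = 2 d^{2} + d = d + 2 d^{2}$)
$r{\left(f \right)} \left(-811\right) = 64 \left(1 + 2 \cdot 64\right) \left(-811\right) = 64 \left(1 + 128\right) \left(-811\right) = 64 \cdot 129 \left(-811\right) = 8256 \left(-811\right) = -6695616$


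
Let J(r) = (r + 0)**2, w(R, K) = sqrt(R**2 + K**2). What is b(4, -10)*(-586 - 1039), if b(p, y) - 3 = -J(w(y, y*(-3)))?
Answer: 1620125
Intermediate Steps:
w(R, K) = sqrt(K**2 + R**2)
J(r) = r**2
b(p, y) = 3 - 10*y**2 (b(p, y) = 3 - (sqrt((y*(-3))**2 + y**2))**2 = 3 - (sqrt((-3*y)**2 + y**2))**2 = 3 - (sqrt(9*y**2 + y**2))**2 = 3 - (sqrt(10*y**2))**2 = 3 - (sqrt(10)*sqrt(y**2))**2 = 3 - 10*y**2)
b(4, -10)*(-586 - 1039) = (3 - 10*(-10)**2)*(-586 - 1039) = (3 - 10*100)*(-1625) = (3 - 1000)*(-1625) = -997*(-1625) = 1620125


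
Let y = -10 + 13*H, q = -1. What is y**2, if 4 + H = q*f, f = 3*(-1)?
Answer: 529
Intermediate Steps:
f = -3
H = -1 (H = -4 - 1*(-3) = -4 + 3 = -1)
y = -23 (y = -10 + 13*(-1) = -10 - 13 = -23)
y**2 = (-23)**2 = 529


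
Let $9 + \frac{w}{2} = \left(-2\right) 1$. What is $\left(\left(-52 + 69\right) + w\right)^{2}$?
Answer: $25$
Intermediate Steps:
$w = -22$ ($w = -18 + 2 \left(\left(-2\right) 1\right) = -18 + 2 \left(-2\right) = -18 - 4 = -22$)
$\left(\left(-52 + 69\right) + w\right)^{2} = \left(\left(-52 + 69\right) - 22\right)^{2} = \left(17 - 22\right)^{2} = \left(-5\right)^{2} = 25$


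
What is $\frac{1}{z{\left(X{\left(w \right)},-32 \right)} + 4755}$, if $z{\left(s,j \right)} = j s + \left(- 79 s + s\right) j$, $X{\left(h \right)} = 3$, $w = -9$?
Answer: $\frac{1}{12147} \approx 8.2325 \cdot 10^{-5}$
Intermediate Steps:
$z{\left(s,j \right)} = - 77 j s$ ($z{\left(s,j \right)} = j s + - 78 s j = j s - 78 j s = - 77 j s$)
$\frac{1}{z{\left(X{\left(w \right)},-32 \right)} + 4755} = \frac{1}{\left(-77\right) \left(-32\right) 3 + 4755} = \frac{1}{7392 + 4755} = \frac{1}{12147}$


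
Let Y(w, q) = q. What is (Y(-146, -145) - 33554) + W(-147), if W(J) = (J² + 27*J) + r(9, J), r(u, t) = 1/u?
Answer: -144530/9 ≈ -16059.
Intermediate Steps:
W(J) = ⅑ + J² + 27*J (W(J) = (J² + 27*J) + 1/9 = (J² + 27*J) + ⅑ = ⅑ + J² + 27*J)
(Y(-146, -145) - 33554) + W(-147) = (-145 - 33554) + (⅑ + (-147)² + 27*(-147)) = -33699 + (⅑ + 21609 - 3969) = -33699 + 158761/9 = -144530/9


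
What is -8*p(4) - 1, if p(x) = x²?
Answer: -129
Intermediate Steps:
-8*p(4) - 1 = -8*4² - 1 = -8*16 - 1 = -128 - 1 = -129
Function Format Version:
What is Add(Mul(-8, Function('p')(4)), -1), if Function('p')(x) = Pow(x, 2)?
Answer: -129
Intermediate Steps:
Add(Mul(-8, Function('p')(4)), -1) = Add(Mul(-8, Pow(4, 2)), -1) = Add(Mul(-8, 16), -1) = Add(-128, -1) = -129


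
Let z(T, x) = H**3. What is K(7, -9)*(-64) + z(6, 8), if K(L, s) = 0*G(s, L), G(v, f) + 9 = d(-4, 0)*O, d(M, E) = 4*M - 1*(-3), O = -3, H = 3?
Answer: 27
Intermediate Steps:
d(M, E) = 3 + 4*M (d(M, E) = 4*M + 3 = 3 + 4*M)
G(v, f) = 30 (G(v, f) = -9 + (3 + 4*(-4))*(-3) = -9 + (3 - 16)*(-3) = -9 - 13*(-3) = -9 + 39 = 30)
z(T, x) = 27 (z(T, x) = 3**3 = 27)
K(L, s) = 0 (K(L, s) = 0*30 = 0)
K(7, -9)*(-64) + z(6, 8) = 0*(-64) + 27 = 0 + 27 = 27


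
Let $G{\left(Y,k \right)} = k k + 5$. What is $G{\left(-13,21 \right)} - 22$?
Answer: $424$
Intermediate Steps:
$G{\left(Y,k \right)} = 5 + k^{2}$ ($G{\left(Y,k \right)} = k^{2} + 5 = 5 + k^{2}$)
$G{\left(-13,21 \right)} - 22 = \left(5 + 21^{2}\right) - 22 = \left(5 + 441\right) - 22 = 446 - 22 = 424$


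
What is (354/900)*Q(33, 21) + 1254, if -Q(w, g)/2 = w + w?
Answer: 30052/25 ≈ 1202.1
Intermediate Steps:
Q(w, g) = -4*w (Q(w, g) = -2*(w + w) = -4*w)
(354/900)*Q(33, 21) + 1254 = (354/900)*(-4*33) + 1254 = (354*(1/900))*(-132) + 1254 = (59/150)*(-132) + 1254 = -1298/25 + 1254 = 30052/25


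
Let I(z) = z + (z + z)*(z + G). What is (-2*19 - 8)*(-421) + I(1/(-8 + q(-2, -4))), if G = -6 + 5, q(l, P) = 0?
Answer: 619717/32 ≈ 19366.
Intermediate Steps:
G = -1
I(z) = z + 2*z*(-1 + z) (I(z) = z + (z + z)*(z - 1) = z + (2*z)*(-1 + z) = z + 2*z*(-1 + z))
(-2*19 - 8)*(-421) + I(1/(-8 + q(-2, -4))) = (-2*19 - 8)*(-421) + (-1 + 2/(-8 + 0))/(-8 + 0) = (-38 - 8)*(-421) + (-1 + 2/(-8))/(-8) = -46*(-421) - (-1 + 2*(-1/8))/8 = 19366 - (-1 - 1/4)/8 = 19366 - 1/8*(-5/4) = 19366 + 5/32 = 619717/32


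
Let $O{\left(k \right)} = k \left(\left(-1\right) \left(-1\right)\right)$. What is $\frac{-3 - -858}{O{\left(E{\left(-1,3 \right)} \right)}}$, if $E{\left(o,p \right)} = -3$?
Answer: $-285$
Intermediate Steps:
$O{\left(k \right)} = k$ ($O{\left(k \right)} = k 1 = k$)
$\frac{-3 - -858}{O{\left(E{\left(-1,3 \right)} \right)}} = \frac{-3 - -858}{-3} = \left(-3 + 858\right) \left(- \frac{1}{3}\right) = 855 \left(- \frac{1}{3}\right) = -285$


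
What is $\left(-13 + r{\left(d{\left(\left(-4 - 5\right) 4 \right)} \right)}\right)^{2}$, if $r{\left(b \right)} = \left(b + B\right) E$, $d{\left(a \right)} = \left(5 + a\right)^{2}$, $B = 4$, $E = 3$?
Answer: $8305924$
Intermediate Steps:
$r{\left(b \right)} = 12 + 3 b$ ($r{\left(b \right)} = \left(b + 4\right) 3 = \left(4 + b\right) 3 = 12 + 3 b$)
$\left(-13 + r{\left(d{\left(\left(-4 - 5\right) 4 \right)} \right)}\right)^{2} = \left(-13 + \left(12 + 3 \left(5 + \left(-4 - 5\right) 4\right)^{2}\right)\right)^{2} = \left(-13 + \left(12 + 3 \left(5 - 36\right)^{2}\right)\right)^{2} = \left(-13 + \left(12 + 3 \left(-31\right)^{2}\right)\right)^{2} = \left(-13 + \left(12 + 3 \cdot 961\right)\right)^{2} = \left(-13 + \left(12 + 2883\right)\right)^{2} = \left(-13 + 2895\right)^{2} = 2882^{2} = 8305924$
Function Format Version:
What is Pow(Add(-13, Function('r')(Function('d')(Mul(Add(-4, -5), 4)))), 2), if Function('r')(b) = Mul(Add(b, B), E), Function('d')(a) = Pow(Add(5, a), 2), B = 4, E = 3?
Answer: 8305924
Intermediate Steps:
Function('r')(b) = Add(12, Mul(3, b)) (Function('r')(b) = Mul(Add(b, 4), 3) = Mul(Add(4, b), 3) = Add(12, Mul(3, b)))
Pow(Add(-13, Function('r')(Function('d')(Mul(Add(-4, -5), 4)))), 2) = Pow(Add(-13, Add(12, Mul(3, Pow(Add(5, Mul(Add(-4, -5), 4)), 2)))), 2) = Pow(Add(-13, Add(12, Mul(3, Pow(Add(5, Mul(-9, 4)), 2)))), 2) = Pow(Add(-13, Add(12, Mul(3, Pow(Add(5, -36), 2)))), 2) = Pow(Add(-13, Add(12, Mul(3, Pow(-31, 2)))), 2) = Pow(Add(-13, Add(12, Mul(3, 961))), 2) = Pow(Add(-13, Add(12, 2883)), 2) = Pow(Add(-13, 2895), 2) = Pow(2882, 2) = 8305924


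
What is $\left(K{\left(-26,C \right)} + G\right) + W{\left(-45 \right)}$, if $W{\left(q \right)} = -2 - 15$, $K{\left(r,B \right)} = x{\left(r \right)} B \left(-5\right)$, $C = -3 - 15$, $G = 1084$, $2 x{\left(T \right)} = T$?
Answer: $-103$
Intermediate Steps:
$x{\left(T \right)} = \frac{T}{2}$
$C = -18$ ($C = -3 - 15 = -18$)
$K{\left(r,B \right)} = - \frac{5 B r}{2}$ ($K{\left(r,B \right)} = \frac{r}{2} B \left(-5\right) = \frac{B r}{2} \left(-5\right) = - \frac{5 B r}{2}$)
$W{\left(q \right)} = -17$ ($W{\left(q \right)} = -2 - 15 = -17$)
$\left(K{\left(-26,C \right)} + G\right) + W{\left(-45 \right)} = \left(\left(- \frac{5}{2}\right) \left(-18\right) \left(-26\right) + 1084\right) - 17 = \left(-1170 + 1084\right) - 17 = -86 - 17 = -103$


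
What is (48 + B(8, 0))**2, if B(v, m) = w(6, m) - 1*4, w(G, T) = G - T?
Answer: 2500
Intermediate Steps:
B(v, m) = 2 - m (B(v, m) = (6 - m) - 1*4 = (6 - m) - 4 = 2 - m)
(48 + B(8, 0))**2 = (48 + (2 - 1*0))**2 = (48 + (2 + 0))**2 = (48 + 2)**2 = 50**2 = 2500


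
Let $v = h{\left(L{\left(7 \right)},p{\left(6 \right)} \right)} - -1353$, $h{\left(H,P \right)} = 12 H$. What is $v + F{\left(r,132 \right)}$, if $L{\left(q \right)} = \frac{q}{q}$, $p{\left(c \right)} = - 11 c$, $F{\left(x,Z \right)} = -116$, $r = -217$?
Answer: $1249$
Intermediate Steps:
$L{\left(q \right)} = 1$
$v = 1365$ ($v = 12 \cdot 1 - -1353 = 12 + 1353 = 1365$)
$v + F{\left(r,132 \right)} = 1365 - 116 = 1249$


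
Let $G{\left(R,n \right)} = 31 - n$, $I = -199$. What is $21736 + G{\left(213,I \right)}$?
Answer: $21966$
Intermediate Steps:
$21736 + G{\left(213,I \right)} = 21736 + \left(31 - -199\right) = 21736 + \left(31 + 199\right) = 21736 + 230 = 21966$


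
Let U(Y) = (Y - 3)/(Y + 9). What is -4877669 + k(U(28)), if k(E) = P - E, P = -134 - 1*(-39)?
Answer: -180477293/37 ≈ -4.8778e+6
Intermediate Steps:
U(Y) = (-3 + Y)/(9 + Y)
P = -95 (P = -134 + 39 = -95)
k(E) = -95 - E
-4877669 + k(U(28)) = -4877669 + (-95 - (-3 + 28)/(9 + 28)) = -4877669 + (-95 - 25/37) = -4877669 - 3540/37 = -180477293/37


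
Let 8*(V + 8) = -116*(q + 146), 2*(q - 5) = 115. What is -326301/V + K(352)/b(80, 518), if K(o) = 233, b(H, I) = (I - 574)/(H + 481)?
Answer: -1511803701/679000 ≈ -2226.5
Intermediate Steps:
q = 125/2 (q = 5 + (1/2)*115 = 5 + 115/2 = 125/2 ≈ 62.500)
b(H, I) = (-574 + I)/(481 + H)
V = -12125/4 (V = -8 + (-116*(125/2 + 146))/8 = -8 + (-116*417/2)/8 = -8 + (1/8)*(-24186) = -8 - 12093/4 = -12125/4 ≈ -3031.3)
-326301/V + K(352)/b(80, 518) = -326301/(-12125/4) + 233/(((-574 + 518)/(481 + 80))) = -326301*(-4/12125) + 233/((-56/561)) = 1305204/12125 + 233/(((1/561)*(-56))) = 1305204/12125 + 233/(-56/561) = 1305204/12125 + 233*(-561/56) = 1305204/12125 - 130713/56 = -1511803701/679000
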